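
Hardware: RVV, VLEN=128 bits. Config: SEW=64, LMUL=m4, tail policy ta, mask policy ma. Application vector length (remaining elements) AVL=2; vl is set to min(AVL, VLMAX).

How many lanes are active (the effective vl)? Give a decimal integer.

VLMAX = (128 × 4) / 64 = 8 lanes
AVL=2 ≤ VLMAX=8, so vl = 2

vl = 2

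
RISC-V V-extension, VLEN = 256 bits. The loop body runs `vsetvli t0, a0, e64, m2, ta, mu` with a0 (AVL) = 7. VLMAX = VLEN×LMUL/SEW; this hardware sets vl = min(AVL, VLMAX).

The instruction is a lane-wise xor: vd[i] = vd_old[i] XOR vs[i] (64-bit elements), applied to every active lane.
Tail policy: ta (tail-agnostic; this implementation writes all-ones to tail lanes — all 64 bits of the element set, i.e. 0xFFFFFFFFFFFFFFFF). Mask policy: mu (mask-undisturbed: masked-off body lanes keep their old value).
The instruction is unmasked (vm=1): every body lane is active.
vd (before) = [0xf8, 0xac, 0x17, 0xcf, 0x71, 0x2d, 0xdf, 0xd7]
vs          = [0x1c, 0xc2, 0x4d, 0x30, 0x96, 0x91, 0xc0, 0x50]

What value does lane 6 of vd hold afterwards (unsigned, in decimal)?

vd[6] = 31

lanes per group: 256·2/64 = 8
vl = min(AVL, VLMAX) = min(7, 8) = 7
  i=0: xor(0xf8,0x1c) → 228
  i=1: xor(0xac,0xc2) → 110
  i=2: xor(0x17,0x4d) → 90
  i=3: xor(0xcf,0x30) → 255
  i=4: xor(0x71,0x96) → 231
  i=5: xor(0x2d,0x91) → 188
  i=6: xor(0xdf,0xc0) → 31
  i=7: tail/ones → 18446744073709551615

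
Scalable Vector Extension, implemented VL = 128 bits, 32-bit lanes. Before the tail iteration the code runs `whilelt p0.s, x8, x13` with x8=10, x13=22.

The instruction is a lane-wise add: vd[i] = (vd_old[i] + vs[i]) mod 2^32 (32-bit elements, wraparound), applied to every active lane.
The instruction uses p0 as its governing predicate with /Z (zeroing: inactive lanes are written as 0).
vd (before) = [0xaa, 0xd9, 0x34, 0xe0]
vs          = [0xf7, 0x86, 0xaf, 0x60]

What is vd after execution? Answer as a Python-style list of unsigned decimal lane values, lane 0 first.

register lanes = 128/32 = 4
active while 10+j < 22, i.e. j ∈ [0,12) capped at 4 ⇒ 4
vd[0] add(0xaa,0xf7) -> 0x1a1
vd[1] add(0xd9,0x86) -> 0x15f
vd[2] add(0x34,0xaf) -> 0xe3
vd[3] add(0xe0,0x60) -> 0x140

vd = [417, 351, 227, 320]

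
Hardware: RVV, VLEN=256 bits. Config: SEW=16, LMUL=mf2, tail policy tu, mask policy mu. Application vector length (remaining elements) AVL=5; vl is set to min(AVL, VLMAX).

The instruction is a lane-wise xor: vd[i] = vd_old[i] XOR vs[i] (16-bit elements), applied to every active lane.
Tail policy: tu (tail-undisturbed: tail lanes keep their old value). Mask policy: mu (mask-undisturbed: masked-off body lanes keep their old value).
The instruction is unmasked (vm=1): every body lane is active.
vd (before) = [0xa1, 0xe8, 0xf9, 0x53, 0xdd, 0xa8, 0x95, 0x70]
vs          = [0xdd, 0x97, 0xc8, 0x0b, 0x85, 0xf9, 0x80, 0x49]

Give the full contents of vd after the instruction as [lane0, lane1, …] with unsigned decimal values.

VLMAX = (256 × 1/2) / 16 = 8 lanes
vl = min(AVL, VLMAX) = min(5, 8) = 5
  i=0: xor(0xa1,0xdd) → 124
  i=1: xor(0xe8,0x97) → 127
  i=2: xor(0xf9,0xc8) → 49
  i=3: xor(0x53,0x0b) → 88
  i=4: xor(0xdd,0x85) → 88
  i=5: tail/keep → 168
  i=6: tail/keep → 149
  i=7: tail/keep → 112

vd = [124, 127, 49, 88, 88, 168, 149, 112]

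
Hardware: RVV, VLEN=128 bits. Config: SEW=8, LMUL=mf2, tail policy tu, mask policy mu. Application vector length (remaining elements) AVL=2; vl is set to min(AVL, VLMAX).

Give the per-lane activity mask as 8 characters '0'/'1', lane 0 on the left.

predicate = 11000000

lanes per group: 128·1/2/8 = 8
vl ← min(2, 8) = 2
bits (lane 0 leftmost): 11000000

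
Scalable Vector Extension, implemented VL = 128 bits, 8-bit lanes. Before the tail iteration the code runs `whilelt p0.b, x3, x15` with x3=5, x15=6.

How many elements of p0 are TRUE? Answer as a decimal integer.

register lanes = 128/8 = 16
whilelt: lane j active iff 5+j < 6 → j < 1 → 1 active

vl = 1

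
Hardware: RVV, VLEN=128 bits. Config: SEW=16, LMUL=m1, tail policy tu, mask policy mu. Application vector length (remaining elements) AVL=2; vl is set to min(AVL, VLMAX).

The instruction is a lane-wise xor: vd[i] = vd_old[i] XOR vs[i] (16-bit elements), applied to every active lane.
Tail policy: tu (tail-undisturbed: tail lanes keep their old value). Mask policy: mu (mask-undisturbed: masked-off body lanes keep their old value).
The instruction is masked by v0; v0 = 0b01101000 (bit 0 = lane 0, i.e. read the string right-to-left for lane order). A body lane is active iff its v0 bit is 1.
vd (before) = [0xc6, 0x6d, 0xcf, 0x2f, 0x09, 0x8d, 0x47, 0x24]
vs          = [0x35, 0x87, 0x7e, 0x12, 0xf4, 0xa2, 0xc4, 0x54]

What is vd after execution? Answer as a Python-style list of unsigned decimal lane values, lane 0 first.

vd = [198, 109, 207, 47, 9, 141, 71, 36]

VLMAX = VLEN×LMUL/SEW = 128×1/16 = 8
vl ← min(2, 8) = 2
lane  0: mask-off/keep ⇒ 0xc6
lane  1: mask-off/keep ⇒ 0x6d
lane  2: tail/keep ⇒ 0xcf
lane  3: tail/keep ⇒ 0x2f
lane  4: tail/keep ⇒ 0x09
lane  5: tail/keep ⇒ 0x8d
lane  6: tail/keep ⇒ 0x47
lane  7: tail/keep ⇒ 0x24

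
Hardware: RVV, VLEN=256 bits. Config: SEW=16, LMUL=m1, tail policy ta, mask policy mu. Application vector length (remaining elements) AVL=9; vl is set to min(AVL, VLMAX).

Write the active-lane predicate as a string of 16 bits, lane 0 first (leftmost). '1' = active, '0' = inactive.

predicate = 1111111110000000

VLMAX = VLEN×LMUL/SEW = 256×1/16 = 16
vl ← min(9, 16) = 9
bits (lane 0 leftmost): 1111111110000000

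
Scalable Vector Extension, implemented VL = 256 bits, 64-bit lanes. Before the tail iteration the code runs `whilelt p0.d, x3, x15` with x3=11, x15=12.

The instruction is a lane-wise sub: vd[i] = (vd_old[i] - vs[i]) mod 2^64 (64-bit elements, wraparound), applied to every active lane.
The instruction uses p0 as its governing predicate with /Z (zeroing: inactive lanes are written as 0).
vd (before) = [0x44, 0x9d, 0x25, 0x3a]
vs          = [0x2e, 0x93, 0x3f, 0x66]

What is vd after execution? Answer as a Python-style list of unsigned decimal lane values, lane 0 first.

lane count: 256 div 64 = 4
whilelt: lane j active iff 11+j < 12 → j < 1 → 1 active
lane  0: sub(0x44,0x2e) ⇒ 0x16
lane  1: tail/zero ⇒ 0x00
lane  2: tail/zero ⇒ 0x00
lane  3: tail/zero ⇒ 0x00

vd = [22, 0, 0, 0]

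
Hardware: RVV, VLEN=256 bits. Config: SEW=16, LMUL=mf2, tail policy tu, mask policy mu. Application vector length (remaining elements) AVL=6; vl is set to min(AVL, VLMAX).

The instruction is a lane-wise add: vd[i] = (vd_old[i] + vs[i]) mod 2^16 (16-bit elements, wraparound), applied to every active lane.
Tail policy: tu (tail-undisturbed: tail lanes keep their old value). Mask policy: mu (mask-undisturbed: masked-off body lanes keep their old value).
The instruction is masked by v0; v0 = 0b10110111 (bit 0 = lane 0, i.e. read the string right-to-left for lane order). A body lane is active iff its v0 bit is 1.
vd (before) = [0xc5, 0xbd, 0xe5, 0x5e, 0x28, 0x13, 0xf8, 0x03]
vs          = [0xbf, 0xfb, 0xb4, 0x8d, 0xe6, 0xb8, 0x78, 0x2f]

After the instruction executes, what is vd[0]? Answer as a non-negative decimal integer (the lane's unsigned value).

vd[0] = 388

lanes per group: 256·1/2/16 = 8
vl = min(AVL, VLMAX) = min(6, 8) = 6
lane  0: add(0xc5,0xbf) ⇒ 0x184
lane  1: add(0xbd,0xfb) ⇒ 0x1b8
lane  2: add(0xe5,0xb4) ⇒ 0x199
lane  3: mask-off/keep ⇒ 0x5e
lane  4: add(0x28,0xe6) ⇒ 0x10e
lane  5: add(0x13,0xb8) ⇒ 0xcb
lane  6: tail/keep ⇒ 0xf8
lane  7: tail/keep ⇒ 0x03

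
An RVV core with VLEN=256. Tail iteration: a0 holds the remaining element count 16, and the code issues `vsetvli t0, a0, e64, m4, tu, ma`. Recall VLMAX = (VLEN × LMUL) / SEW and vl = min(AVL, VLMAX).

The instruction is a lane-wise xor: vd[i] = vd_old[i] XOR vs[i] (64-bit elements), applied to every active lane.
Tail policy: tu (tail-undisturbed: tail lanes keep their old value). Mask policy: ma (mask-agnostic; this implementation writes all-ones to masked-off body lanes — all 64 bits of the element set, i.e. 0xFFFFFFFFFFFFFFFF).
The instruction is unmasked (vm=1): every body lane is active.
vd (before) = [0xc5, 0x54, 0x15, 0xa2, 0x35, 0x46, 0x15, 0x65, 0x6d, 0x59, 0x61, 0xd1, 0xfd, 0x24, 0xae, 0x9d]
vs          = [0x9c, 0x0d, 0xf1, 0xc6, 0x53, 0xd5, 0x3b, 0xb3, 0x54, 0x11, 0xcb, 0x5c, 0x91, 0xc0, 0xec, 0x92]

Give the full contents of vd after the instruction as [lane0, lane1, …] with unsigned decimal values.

vd = [89, 89, 228, 100, 102, 147, 46, 214, 57, 72, 170, 141, 108, 228, 66, 15]

VLMAX = (256 × 4) / 64 = 16 lanes
AVL=16 ≤ VLMAX=16, so vl = 16
[0] xor(0xc5,0x9c) = 0x59
[1] xor(0x54,0x0d) = 0x59
[2] xor(0x15,0xf1) = 0xe4
[3] xor(0xa2,0xc6) = 0x64
[4] xor(0x35,0x53) = 0x66
[5] xor(0x46,0xd5) = 0x93
[6] xor(0x15,0x3b) = 0x2e
[7] xor(0x65,0xb3) = 0xd6
[8] xor(0x6d,0x54) = 0x39
[9] xor(0x59,0x11) = 0x48
[10] xor(0x61,0xcb) = 0xaa
[11] xor(0xd1,0x5c) = 0x8d
[12] xor(0xfd,0x91) = 0x6c
[13] xor(0x24,0xc0) = 0xe4
[14] xor(0xae,0xec) = 0x42
[15] xor(0x9d,0x92) = 0x0f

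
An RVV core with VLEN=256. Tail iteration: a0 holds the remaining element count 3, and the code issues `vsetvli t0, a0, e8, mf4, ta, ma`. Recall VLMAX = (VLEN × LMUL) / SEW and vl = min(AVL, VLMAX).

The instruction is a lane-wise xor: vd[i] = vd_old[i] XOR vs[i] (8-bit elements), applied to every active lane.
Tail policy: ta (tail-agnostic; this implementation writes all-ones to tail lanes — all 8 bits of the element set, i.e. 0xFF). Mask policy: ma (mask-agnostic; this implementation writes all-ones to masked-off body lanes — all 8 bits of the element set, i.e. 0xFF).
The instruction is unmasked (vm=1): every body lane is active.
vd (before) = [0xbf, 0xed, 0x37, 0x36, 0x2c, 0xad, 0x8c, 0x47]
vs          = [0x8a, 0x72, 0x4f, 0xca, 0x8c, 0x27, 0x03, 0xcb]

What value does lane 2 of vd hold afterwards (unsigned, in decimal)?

vd[2] = 120

VLMAX = (256 × 1/4) / 8 = 8 lanes
vl ← min(3, 8) = 3
vd[0] xor(0xbf,0x8a) -> 0x35
vd[1] xor(0xed,0x72) -> 0x9f
vd[2] xor(0x37,0x4f) -> 0x78
vd[3] tail/ones -> 0xff
vd[4] tail/ones -> 0xff
vd[5] tail/ones -> 0xff
vd[6] tail/ones -> 0xff
vd[7] tail/ones -> 0xff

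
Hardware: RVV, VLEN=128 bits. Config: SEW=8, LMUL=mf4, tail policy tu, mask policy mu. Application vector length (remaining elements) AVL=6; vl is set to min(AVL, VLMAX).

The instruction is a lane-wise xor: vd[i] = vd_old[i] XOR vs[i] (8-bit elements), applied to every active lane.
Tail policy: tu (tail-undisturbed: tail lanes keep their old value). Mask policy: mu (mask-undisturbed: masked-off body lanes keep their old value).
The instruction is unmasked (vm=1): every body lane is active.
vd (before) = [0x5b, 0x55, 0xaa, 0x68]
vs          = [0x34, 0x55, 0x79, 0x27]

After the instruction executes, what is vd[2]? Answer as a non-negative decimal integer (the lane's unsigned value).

vd[2] = 211

lanes per group: 128·1/4/8 = 4
vl ← min(6, 4) = 4
[0] xor(0x5b,0x34) = 0x6f
[1] xor(0x55,0x55) = 0x00
[2] xor(0xaa,0x79) = 0xd3
[3] xor(0x68,0x27) = 0x4f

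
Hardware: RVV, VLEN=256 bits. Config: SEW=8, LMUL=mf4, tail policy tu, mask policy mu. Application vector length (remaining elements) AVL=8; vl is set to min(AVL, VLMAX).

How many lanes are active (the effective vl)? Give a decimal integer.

VLMAX = VLEN×LMUL/SEW = 256×1/4/8 = 8
vl = min(AVL, VLMAX) = min(8, 8) = 8

vl = 8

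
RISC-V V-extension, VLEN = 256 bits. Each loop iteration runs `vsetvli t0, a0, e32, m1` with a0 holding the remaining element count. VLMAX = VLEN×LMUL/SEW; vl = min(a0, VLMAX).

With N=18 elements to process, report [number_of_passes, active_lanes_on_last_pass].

lanes per group: 256·1/32 = 8
18 elements at 8/iter → 3 passes, remainder 2 on the last

[iterations, last_vl] = [3, 2]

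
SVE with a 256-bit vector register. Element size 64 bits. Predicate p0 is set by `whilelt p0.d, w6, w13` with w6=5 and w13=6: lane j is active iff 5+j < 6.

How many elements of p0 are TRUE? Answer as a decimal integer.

vl = 1

lane count: 256 div 64 = 4
p0[j] = (5+j < 6); true for j=0..0 → 1 lanes set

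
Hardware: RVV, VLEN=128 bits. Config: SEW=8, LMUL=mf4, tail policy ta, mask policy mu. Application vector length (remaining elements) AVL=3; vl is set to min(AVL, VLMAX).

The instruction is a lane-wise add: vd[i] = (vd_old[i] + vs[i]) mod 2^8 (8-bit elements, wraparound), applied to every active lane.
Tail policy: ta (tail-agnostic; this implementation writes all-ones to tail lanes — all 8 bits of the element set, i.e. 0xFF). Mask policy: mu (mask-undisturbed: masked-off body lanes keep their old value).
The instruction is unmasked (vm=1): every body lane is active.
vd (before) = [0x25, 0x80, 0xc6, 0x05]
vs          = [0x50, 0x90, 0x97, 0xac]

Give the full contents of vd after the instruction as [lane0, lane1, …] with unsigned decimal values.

VLMAX = VLEN×LMUL/SEW = 128×1/4/8 = 4
vl = min(AVL, VLMAX) = min(3, 4) = 3
  i=0: add(0x25,0x50) → 117
  i=1: add(0x80,0x90) → 16
  i=2: add(0xc6,0x97) → 93
  i=3: tail/ones → 255

vd = [117, 16, 93, 255]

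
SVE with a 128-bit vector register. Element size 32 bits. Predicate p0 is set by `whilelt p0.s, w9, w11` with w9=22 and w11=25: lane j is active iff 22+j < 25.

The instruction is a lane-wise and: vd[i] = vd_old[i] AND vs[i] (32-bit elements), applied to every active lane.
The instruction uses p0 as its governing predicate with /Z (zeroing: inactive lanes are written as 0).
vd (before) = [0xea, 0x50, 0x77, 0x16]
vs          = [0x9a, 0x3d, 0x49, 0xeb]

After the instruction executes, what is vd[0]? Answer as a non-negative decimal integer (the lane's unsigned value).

vd[0] = 138

lane count: 128 div 32 = 4
p0[j] = (22+j < 25); true for j=0..2 → 3 lanes set
  i=0: and(0xea,0x9a) → 138
  i=1: and(0x50,0x3d) → 16
  i=2: and(0x77,0x49) → 65
  i=3: tail/zero → 0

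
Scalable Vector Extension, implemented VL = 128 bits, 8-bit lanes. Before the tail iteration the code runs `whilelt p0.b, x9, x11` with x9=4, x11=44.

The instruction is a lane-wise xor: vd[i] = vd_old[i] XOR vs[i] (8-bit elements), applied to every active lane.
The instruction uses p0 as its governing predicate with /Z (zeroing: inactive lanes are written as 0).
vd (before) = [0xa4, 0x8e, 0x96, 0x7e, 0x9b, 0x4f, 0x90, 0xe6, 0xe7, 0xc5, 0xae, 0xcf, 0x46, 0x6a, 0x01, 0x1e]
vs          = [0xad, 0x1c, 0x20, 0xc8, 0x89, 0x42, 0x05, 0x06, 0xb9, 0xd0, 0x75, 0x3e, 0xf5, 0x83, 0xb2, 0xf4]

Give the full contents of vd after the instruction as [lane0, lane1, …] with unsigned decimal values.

register lanes = 128/8 = 16
whilelt: lane j active iff 4+j < 44 → j < 40 → 16 active
[0] xor(0xa4,0xad) = 0x09
[1] xor(0x8e,0x1c) = 0x92
[2] xor(0x96,0x20) = 0xb6
[3] xor(0x7e,0xc8) = 0xb6
[4] xor(0x9b,0x89) = 0x12
[5] xor(0x4f,0x42) = 0x0d
[6] xor(0x90,0x05) = 0x95
[7] xor(0xe6,0x06) = 0xe0
[8] xor(0xe7,0xb9) = 0x5e
[9] xor(0xc5,0xd0) = 0x15
[10] xor(0xae,0x75) = 0xdb
[11] xor(0xcf,0x3e) = 0xf1
[12] xor(0x46,0xf5) = 0xb3
[13] xor(0x6a,0x83) = 0xe9
[14] xor(0x01,0xb2) = 0xb3
[15] xor(0x1e,0xf4) = 0xea

vd = [9, 146, 182, 182, 18, 13, 149, 224, 94, 21, 219, 241, 179, 233, 179, 234]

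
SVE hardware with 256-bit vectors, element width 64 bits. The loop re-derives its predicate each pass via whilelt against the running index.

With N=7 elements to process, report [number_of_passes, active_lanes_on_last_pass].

[iterations, last_vl] = [2, 3]

256-bit reg / 64-bit elem → 4 lanes
7 elements at 4/iter → 2 passes, remainder 3 on the last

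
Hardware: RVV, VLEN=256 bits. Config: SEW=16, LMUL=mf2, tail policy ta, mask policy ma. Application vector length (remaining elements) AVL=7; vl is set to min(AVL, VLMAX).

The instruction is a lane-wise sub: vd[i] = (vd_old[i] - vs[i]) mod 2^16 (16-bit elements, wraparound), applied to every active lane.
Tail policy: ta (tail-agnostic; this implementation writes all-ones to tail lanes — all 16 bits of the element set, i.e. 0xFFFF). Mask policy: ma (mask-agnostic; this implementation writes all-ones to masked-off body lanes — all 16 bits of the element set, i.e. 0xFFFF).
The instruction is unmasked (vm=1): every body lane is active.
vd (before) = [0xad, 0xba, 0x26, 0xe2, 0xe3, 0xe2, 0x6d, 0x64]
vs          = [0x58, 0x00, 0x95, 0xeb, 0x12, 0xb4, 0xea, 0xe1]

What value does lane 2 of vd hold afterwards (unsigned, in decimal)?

vd[2] = 65425

VLMAX = VLEN×LMUL/SEW = 256×1/2/16 = 8
AVL=7 ≤ VLMAX=8, so vl = 7
vd[0] sub(0xad,0x58) -> 0x55
vd[1] sub(0xba,0x00) -> 0xba
vd[2] sub(0x26,0x95) -> 0xff91
vd[3] sub(0xe2,0xeb) -> 0xfff7
vd[4] sub(0xe3,0x12) -> 0xd1
vd[5] sub(0xe2,0xb4) -> 0x2e
vd[6] sub(0x6d,0xea) -> 0xff83
vd[7] tail/ones -> 0xffff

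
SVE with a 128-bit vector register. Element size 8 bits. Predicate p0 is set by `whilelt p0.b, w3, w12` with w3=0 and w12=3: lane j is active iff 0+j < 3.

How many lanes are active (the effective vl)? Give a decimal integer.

vl = 3

128-bit reg / 8-bit elem → 16 lanes
active while 0+j < 3, i.e. j ∈ [0,3) capped at 16 ⇒ 3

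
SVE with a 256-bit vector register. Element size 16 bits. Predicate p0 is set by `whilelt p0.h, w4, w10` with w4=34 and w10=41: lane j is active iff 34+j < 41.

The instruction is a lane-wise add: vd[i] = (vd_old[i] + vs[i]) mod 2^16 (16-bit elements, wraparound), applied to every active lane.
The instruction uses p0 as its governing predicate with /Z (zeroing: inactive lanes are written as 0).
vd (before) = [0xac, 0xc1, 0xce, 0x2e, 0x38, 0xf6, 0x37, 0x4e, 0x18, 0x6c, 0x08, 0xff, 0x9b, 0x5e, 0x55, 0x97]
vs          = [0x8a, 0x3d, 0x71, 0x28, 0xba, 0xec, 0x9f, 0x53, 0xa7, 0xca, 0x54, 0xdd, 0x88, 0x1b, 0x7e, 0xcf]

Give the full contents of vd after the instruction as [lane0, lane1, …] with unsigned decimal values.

vd = [310, 254, 319, 86, 242, 482, 214, 0, 0, 0, 0, 0, 0, 0, 0, 0]

register lanes = 256/16 = 16
whilelt: lane j active iff 34+j < 41 → j < 7 → 7 active
lane  0: add(0xac,0x8a) ⇒ 0x136
lane  1: add(0xc1,0x3d) ⇒ 0xfe
lane  2: add(0xce,0x71) ⇒ 0x13f
lane  3: add(0x2e,0x28) ⇒ 0x56
lane  4: add(0x38,0xba) ⇒ 0xf2
lane  5: add(0xf6,0xec) ⇒ 0x1e2
lane  6: add(0x37,0x9f) ⇒ 0xd6
lane  7: tail/zero ⇒ 0x00
lane  8: tail/zero ⇒ 0x00
lane  9: tail/zero ⇒ 0x00
lane 10: tail/zero ⇒ 0x00
lane 11: tail/zero ⇒ 0x00
lane 12: tail/zero ⇒ 0x00
lane 13: tail/zero ⇒ 0x00
lane 14: tail/zero ⇒ 0x00
lane 15: tail/zero ⇒ 0x00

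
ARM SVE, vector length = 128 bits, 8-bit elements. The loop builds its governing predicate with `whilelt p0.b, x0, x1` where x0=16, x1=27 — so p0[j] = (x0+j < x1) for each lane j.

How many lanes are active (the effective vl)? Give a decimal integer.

lane count: 128 div 8 = 16
whilelt: lane j active iff 16+j < 27 → j < 11 → 11 active

vl = 11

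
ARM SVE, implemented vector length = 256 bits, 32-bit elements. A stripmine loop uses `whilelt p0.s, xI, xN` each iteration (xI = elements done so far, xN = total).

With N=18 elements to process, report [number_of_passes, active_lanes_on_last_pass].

lane count: 256 div 32 = 8
N=18: ⌈18/8⌉ = 3 iters; last vl = 18 − 2×8 = 2

[iterations, last_vl] = [3, 2]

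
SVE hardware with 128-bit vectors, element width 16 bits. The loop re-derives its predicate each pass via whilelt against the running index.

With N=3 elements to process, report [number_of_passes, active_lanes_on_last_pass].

[iterations, last_vl] = [1, 3]

128-bit reg / 16-bit elem → 8 lanes
N=3: ⌈3/8⌉ = 1 iters; last vl = 3 − 0×8 = 3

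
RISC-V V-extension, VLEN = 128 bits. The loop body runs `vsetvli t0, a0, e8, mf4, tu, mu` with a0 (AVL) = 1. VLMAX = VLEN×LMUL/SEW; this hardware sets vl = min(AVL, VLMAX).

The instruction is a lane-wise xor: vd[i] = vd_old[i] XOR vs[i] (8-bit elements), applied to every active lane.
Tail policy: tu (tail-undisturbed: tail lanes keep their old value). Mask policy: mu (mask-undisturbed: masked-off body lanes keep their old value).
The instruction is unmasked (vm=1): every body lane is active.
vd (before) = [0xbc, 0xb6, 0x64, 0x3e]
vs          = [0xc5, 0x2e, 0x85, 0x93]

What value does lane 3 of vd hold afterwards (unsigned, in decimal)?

vd[3] = 62

lanes per group: 128·1/4/8 = 4
vl ← min(1, 4) = 1
lane  0: xor(0xbc,0xc5) ⇒ 0x79
lane  1: tail/keep ⇒ 0xb6
lane  2: tail/keep ⇒ 0x64
lane  3: tail/keep ⇒ 0x3e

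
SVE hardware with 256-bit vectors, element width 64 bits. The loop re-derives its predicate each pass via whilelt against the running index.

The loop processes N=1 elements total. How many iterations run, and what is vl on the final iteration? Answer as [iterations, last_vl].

lane count: 256 div 64 = 4
iterations = ceil(1/4) = 1; final-pass vl = 1

[iterations, last_vl] = [1, 1]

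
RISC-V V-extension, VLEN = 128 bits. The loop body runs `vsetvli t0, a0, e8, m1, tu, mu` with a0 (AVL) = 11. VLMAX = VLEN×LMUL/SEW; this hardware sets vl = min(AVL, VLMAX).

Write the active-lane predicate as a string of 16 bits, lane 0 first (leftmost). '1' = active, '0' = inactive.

predicate = 1111111111100000

VLMAX = VLEN×LMUL/SEW = 128×1/8 = 16
vl ← min(11, 16) = 11
bits (lane 0 leftmost): 1111111111100000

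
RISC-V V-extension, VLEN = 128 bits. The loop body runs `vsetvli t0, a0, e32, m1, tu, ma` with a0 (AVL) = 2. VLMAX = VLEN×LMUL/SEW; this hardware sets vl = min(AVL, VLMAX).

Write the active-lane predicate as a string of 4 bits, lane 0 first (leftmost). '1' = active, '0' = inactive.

lanes per group: 128·1/32 = 4
vl ← min(2, 4) = 2
bits (lane 0 leftmost): 1100

predicate = 1100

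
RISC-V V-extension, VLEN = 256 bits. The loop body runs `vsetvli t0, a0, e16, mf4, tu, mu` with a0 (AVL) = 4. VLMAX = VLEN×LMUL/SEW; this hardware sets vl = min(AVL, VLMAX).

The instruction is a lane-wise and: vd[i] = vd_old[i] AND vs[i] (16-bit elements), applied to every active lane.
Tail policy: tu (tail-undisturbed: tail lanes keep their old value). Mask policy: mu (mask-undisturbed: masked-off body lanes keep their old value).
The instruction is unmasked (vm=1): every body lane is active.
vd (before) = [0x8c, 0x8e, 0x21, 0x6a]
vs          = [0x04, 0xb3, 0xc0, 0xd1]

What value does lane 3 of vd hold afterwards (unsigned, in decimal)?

vd[3] = 64

VLMAX = (256 × 1/4) / 16 = 4 lanes
AVL=4 ≤ VLMAX=4, so vl = 4
vd[0] and(0x8c,0x04) -> 0x04
vd[1] and(0x8e,0xb3) -> 0x82
vd[2] and(0x21,0xc0) -> 0x00
vd[3] and(0x6a,0xd1) -> 0x40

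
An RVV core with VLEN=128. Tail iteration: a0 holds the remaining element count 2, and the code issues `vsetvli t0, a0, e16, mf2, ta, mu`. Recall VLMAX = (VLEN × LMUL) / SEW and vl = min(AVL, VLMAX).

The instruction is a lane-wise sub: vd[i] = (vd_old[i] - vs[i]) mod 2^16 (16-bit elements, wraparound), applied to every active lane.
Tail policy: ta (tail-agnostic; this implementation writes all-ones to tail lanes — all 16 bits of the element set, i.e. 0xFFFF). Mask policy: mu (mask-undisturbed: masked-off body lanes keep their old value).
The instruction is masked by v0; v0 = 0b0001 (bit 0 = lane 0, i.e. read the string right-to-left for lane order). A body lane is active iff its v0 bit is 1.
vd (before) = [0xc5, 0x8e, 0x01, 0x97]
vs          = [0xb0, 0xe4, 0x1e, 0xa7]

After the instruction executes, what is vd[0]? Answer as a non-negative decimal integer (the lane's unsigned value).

vd[0] = 21

VLMAX = (128 × 1/2) / 16 = 4 lanes
vl = min(AVL, VLMAX) = min(2, 4) = 2
vd[0] sub(0xc5,0xb0) -> 0x15
vd[1] mask-off/keep -> 0x8e
vd[2] tail/ones -> 0xffff
vd[3] tail/ones -> 0xffff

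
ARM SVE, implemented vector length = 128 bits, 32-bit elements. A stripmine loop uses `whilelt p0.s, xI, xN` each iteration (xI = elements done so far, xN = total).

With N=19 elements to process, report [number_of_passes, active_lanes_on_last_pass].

128-bit reg / 32-bit elem → 4 lanes
19 elements at 4/iter → 5 passes, remainder 3 on the last

[iterations, last_vl] = [5, 3]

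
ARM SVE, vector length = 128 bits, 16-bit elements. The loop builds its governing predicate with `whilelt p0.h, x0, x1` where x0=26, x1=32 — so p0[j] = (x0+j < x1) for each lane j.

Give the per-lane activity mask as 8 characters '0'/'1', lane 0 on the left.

predicate = 11111100

128-bit reg / 16-bit elem → 8 lanes
whilelt: lane j active iff 26+j < 32 → j < 6 → 6 active
bits (lane 0 leftmost): 11111100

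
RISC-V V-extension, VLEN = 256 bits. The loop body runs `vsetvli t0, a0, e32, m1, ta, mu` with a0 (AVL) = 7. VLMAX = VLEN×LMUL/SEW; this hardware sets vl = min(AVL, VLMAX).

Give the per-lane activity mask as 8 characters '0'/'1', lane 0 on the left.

VLMAX = VLEN×LMUL/SEW = 256×1/32 = 8
AVL=7 ≤ VLMAX=8, so vl = 7
bits (lane 0 leftmost): 11111110

predicate = 11111110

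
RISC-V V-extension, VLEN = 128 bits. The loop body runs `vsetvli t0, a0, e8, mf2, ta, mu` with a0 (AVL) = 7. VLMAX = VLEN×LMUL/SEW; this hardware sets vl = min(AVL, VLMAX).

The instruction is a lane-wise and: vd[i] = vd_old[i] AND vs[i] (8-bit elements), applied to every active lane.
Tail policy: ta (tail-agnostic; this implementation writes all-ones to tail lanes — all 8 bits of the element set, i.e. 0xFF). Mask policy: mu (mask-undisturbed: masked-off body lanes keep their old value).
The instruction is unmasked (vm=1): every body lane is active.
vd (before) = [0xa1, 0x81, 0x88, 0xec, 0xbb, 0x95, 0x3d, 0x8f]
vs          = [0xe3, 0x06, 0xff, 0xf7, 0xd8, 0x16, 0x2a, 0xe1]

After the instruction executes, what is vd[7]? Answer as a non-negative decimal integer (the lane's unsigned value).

vd[7] = 255

VLMAX = VLEN×LMUL/SEW = 128×1/2/8 = 8
vl = min(AVL, VLMAX) = min(7, 8) = 7
[0] and(0xa1,0xe3) = 0xa1
[1] and(0x81,0x06) = 0x00
[2] and(0x88,0xff) = 0x88
[3] and(0xec,0xf7) = 0xe4
[4] and(0xbb,0xd8) = 0x98
[5] and(0x95,0x16) = 0x14
[6] and(0x3d,0x2a) = 0x28
[7] tail/ones = 0xff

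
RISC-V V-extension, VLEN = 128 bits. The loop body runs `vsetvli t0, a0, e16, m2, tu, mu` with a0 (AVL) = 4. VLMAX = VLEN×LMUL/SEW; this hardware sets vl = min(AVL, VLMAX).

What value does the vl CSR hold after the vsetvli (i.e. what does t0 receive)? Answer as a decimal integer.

VLMAX = VLEN×LMUL/SEW = 128×2/16 = 16
AVL=4 ≤ VLMAX=16, so vl = 4

vl = 4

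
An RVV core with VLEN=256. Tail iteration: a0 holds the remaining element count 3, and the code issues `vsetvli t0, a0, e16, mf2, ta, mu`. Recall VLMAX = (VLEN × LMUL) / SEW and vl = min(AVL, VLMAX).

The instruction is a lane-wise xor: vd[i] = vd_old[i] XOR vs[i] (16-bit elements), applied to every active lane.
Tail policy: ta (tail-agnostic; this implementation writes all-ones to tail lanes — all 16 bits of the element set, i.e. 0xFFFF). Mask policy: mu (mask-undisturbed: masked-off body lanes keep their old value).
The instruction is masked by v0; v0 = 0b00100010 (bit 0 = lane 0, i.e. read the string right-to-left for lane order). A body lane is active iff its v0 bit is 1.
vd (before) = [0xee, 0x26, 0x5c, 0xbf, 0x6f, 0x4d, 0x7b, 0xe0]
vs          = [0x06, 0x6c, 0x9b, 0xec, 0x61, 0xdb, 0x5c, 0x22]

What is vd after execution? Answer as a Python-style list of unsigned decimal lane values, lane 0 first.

vd = [238, 74, 92, 65535, 65535, 65535, 65535, 65535]

VLMAX = VLEN×LMUL/SEW = 256×1/2/16 = 8
AVL=3 ≤ VLMAX=8, so vl = 3
lane  0: mask-off/keep ⇒ 0xee
lane  1: xor(0x26,0x6c) ⇒ 0x4a
lane  2: mask-off/keep ⇒ 0x5c
lane  3: tail/ones ⇒ 0xffff
lane  4: tail/ones ⇒ 0xffff
lane  5: tail/ones ⇒ 0xffff
lane  6: tail/ones ⇒ 0xffff
lane  7: tail/ones ⇒ 0xffff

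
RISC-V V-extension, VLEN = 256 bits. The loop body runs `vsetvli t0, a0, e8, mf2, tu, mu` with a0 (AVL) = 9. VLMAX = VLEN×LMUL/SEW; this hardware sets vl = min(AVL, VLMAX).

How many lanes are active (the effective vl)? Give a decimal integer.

vl = 9

VLMAX = VLEN×LMUL/SEW = 256×1/2/8 = 16
AVL=9 ≤ VLMAX=16, so vl = 9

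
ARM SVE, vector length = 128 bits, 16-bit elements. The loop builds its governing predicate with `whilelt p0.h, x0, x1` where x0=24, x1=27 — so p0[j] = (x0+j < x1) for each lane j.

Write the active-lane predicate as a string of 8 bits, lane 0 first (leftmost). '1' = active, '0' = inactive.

predicate = 11100000

128-bit reg / 16-bit elem → 8 lanes
p0[j] = (24+j < 27); true for j=0..2 → 3 lanes set
bits (lane 0 leftmost): 11100000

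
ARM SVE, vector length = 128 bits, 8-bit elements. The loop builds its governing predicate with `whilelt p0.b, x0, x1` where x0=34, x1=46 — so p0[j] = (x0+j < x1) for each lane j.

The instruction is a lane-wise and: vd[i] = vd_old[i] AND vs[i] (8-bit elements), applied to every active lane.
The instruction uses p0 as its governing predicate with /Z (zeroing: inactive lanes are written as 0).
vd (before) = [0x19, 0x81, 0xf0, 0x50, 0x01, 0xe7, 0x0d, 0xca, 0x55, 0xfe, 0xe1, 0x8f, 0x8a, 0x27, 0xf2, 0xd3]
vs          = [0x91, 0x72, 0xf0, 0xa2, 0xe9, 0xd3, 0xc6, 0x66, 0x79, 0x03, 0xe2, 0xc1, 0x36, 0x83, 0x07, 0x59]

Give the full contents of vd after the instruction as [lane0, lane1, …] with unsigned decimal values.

vd = [17, 0, 240, 0, 1, 195, 4, 66, 81, 2, 224, 129, 0, 0, 0, 0]

register lanes = 128/8 = 16
p0[j] = (34+j < 46); true for j=0..11 → 12 lanes set
vd[0] and(0x19,0x91) -> 0x11
vd[1] and(0x81,0x72) -> 0x00
vd[2] and(0xf0,0xf0) -> 0xf0
vd[3] and(0x50,0xa2) -> 0x00
vd[4] and(0x01,0xe9) -> 0x01
vd[5] and(0xe7,0xd3) -> 0xc3
vd[6] and(0x0d,0xc6) -> 0x04
vd[7] and(0xca,0x66) -> 0x42
vd[8] and(0x55,0x79) -> 0x51
vd[9] and(0xfe,0x03) -> 0x02
vd[10] and(0xe1,0xe2) -> 0xe0
vd[11] and(0x8f,0xc1) -> 0x81
vd[12] tail/zero -> 0x00
vd[13] tail/zero -> 0x00
vd[14] tail/zero -> 0x00
vd[15] tail/zero -> 0x00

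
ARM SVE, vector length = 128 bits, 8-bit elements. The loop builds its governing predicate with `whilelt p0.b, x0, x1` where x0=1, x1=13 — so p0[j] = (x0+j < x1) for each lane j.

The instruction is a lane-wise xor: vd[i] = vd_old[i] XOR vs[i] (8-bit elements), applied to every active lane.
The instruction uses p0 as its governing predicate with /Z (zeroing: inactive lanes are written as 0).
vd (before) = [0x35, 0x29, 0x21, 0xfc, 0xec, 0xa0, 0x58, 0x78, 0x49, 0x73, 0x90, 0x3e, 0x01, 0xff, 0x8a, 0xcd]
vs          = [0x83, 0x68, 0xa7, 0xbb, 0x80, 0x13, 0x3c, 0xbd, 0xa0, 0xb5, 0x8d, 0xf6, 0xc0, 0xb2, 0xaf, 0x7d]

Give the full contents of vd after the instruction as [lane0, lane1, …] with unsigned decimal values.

128-bit reg / 8-bit elem → 16 lanes
p0[j] = (1+j < 13); true for j=0..11 → 12 lanes set
  i=0: xor(0x35,0x83) → 182
  i=1: xor(0x29,0x68) → 65
  i=2: xor(0x21,0xa7) → 134
  i=3: xor(0xfc,0xbb) → 71
  i=4: xor(0xec,0x80) → 108
  i=5: xor(0xa0,0x13) → 179
  i=6: xor(0x58,0x3c) → 100
  i=7: xor(0x78,0xbd) → 197
  i=8: xor(0x49,0xa0) → 233
  i=9: xor(0x73,0xb5) → 198
  i=10: xor(0x90,0x8d) → 29
  i=11: xor(0x3e,0xf6) → 200
  i=12: tail/zero → 0
  i=13: tail/zero → 0
  i=14: tail/zero → 0
  i=15: tail/zero → 0

vd = [182, 65, 134, 71, 108, 179, 100, 197, 233, 198, 29, 200, 0, 0, 0, 0]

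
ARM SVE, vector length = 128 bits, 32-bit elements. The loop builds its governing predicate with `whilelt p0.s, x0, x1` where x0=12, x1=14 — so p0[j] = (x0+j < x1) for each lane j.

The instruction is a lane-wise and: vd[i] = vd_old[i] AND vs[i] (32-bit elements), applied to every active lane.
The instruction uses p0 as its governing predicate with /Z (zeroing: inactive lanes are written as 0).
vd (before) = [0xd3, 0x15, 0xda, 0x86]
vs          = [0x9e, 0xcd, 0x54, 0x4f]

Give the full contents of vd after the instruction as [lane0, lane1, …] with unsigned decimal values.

lane count: 128 div 32 = 4
whilelt: lane j active iff 12+j < 14 → j < 2 → 2 active
[0] and(0xd3,0x9e) = 0x92
[1] and(0x15,0xcd) = 0x05
[2] tail/zero = 0x00
[3] tail/zero = 0x00

vd = [146, 5, 0, 0]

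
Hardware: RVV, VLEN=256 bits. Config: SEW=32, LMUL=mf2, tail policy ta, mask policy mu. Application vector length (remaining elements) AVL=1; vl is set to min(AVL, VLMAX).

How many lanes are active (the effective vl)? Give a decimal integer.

vl = 1

VLMAX = (256 × 1/2) / 32 = 4 lanes
vl ← min(1, 4) = 1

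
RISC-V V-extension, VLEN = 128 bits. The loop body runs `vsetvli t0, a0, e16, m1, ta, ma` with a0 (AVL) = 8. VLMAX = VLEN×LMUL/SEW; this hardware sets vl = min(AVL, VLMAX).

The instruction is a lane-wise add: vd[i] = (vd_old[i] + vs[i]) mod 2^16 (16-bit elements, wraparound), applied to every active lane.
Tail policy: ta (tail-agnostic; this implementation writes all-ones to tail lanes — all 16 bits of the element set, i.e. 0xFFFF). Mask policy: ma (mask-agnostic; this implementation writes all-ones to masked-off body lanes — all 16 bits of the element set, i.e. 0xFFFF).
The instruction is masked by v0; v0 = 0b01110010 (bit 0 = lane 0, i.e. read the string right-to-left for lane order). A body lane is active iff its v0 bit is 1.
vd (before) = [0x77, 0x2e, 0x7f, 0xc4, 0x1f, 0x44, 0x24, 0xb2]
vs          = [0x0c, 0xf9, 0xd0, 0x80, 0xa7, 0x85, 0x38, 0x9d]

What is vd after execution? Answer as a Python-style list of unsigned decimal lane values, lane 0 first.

VLMAX = VLEN×LMUL/SEW = 128×1/16 = 8
AVL=8 ≤ VLMAX=8, so vl = 8
  i=0: mask-off/ones → 65535
  i=1: add(0x2e,0xf9) → 295
  i=2: mask-off/ones → 65535
  i=3: mask-off/ones → 65535
  i=4: add(0x1f,0xa7) → 198
  i=5: add(0x44,0x85) → 201
  i=6: add(0x24,0x38) → 92
  i=7: mask-off/ones → 65535

vd = [65535, 295, 65535, 65535, 198, 201, 92, 65535]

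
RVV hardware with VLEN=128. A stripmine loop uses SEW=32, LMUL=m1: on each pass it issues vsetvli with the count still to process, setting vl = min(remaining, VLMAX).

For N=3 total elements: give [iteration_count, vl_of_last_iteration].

VLMAX = (128 × 1) / 32 = 4 lanes
N=3: ⌈3/4⌉ = 1 iters; last vl = 3 − 0×4 = 3

[iterations, last_vl] = [1, 3]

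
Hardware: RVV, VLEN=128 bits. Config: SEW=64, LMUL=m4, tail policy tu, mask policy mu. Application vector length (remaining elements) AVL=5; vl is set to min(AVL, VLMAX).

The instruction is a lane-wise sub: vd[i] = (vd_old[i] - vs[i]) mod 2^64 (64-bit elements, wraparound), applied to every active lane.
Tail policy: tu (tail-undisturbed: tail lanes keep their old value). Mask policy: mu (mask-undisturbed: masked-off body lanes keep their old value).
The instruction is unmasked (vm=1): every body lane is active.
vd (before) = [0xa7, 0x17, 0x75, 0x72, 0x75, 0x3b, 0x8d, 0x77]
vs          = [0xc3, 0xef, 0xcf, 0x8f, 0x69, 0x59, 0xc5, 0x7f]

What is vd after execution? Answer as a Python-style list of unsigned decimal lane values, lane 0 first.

vd = [18446744073709551588, 18446744073709551400, 18446744073709551526, 18446744073709551587, 12, 59, 141, 119]

VLMAX = VLEN×LMUL/SEW = 128×4/64 = 8
vl = min(AVL, VLMAX) = min(5, 8) = 5
  i=0: sub(0xa7,0xc3) → 18446744073709551588
  i=1: sub(0x17,0xef) → 18446744073709551400
  i=2: sub(0x75,0xcf) → 18446744073709551526
  i=3: sub(0x72,0x8f) → 18446744073709551587
  i=4: sub(0x75,0x69) → 12
  i=5: tail/keep → 59
  i=6: tail/keep → 141
  i=7: tail/keep → 119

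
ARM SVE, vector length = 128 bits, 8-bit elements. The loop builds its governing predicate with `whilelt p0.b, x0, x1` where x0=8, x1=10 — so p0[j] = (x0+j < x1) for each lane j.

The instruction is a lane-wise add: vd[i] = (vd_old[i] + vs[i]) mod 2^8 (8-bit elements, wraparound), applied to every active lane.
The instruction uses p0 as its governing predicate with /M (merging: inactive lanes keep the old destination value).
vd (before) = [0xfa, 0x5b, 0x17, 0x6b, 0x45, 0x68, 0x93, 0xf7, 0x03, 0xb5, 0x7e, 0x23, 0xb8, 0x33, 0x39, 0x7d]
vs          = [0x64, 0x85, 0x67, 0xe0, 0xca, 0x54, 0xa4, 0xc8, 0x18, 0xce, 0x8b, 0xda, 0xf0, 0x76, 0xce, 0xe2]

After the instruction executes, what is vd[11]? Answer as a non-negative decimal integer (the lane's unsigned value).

vd[11] = 35

register lanes = 128/8 = 16
p0[j] = (8+j < 10); true for j=0..1 → 2 lanes set
[0] add(0xfa,0x64) = 0x5e
[1] add(0x5b,0x85) = 0xe0
[2] tail/keep = 0x17
[3] tail/keep = 0x6b
[4] tail/keep = 0x45
[5] tail/keep = 0x68
[6] tail/keep = 0x93
[7] tail/keep = 0xf7
[8] tail/keep = 0x03
[9] tail/keep = 0xb5
[10] tail/keep = 0x7e
[11] tail/keep = 0x23
[12] tail/keep = 0xb8
[13] tail/keep = 0x33
[14] tail/keep = 0x39
[15] tail/keep = 0x7d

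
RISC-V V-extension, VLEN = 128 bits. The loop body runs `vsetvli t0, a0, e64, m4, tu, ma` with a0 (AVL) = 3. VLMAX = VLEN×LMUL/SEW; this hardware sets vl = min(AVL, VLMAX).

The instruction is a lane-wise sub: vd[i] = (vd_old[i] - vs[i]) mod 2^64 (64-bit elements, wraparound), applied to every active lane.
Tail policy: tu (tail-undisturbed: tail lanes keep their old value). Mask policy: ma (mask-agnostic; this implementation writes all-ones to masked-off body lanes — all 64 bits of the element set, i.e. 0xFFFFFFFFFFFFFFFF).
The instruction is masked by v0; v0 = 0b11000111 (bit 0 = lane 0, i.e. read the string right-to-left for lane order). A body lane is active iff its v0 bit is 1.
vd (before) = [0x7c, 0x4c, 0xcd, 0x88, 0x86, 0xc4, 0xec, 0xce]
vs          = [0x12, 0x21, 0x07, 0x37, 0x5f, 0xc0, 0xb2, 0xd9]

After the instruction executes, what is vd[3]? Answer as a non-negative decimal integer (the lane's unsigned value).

lanes per group: 128·4/64 = 8
vl ← min(3, 8) = 3
[0] sub(0x7c,0x12) = 0x6a
[1] sub(0x4c,0x21) = 0x2b
[2] sub(0xcd,0x07) = 0xc6
[3] tail/keep = 0x88
[4] tail/keep = 0x86
[5] tail/keep = 0xc4
[6] tail/keep = 0xec
[7] tail/keep = 0xce

vd[3] = 136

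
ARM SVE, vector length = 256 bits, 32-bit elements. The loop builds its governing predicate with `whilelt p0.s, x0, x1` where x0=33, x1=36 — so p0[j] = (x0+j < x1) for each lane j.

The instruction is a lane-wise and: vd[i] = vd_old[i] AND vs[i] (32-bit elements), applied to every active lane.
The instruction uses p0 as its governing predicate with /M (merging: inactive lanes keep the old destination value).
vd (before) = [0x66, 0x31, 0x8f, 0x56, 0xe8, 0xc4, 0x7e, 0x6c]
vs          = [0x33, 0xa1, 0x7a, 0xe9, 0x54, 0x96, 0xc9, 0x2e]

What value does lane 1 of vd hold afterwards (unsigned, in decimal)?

register lanes = 256/32 = 8
whilelt: lane j active iff 33+j < 36 → j < 3 → 3 active
[0] and(0x66,0x33) = 0x22
[1] and(0x31,0xa1) = 0x21
[2] and(0x8f,0x7a) = 0x0a
[3] tail/keep = 0x56
[4] tail/keep = 0xe8
[5] tail/keep = 0xc4
[6] tail/keep = 0x7e
[7] tail/keep = 0x6c

vd[1] = 33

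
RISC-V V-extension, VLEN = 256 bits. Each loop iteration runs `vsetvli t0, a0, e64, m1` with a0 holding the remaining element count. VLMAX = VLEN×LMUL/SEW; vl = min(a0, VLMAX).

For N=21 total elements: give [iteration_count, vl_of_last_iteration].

[iterations, last_vl] = [6, 1]

lanes per group: 256·1/64 = 4
N=21: ⌈21/4⌉ = 6 iters; last vl = 21 − 5×4 = 1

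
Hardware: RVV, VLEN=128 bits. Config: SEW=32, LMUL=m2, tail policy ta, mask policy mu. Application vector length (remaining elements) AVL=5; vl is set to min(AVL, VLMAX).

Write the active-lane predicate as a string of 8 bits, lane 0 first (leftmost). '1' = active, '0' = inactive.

VLMAX = VLEN×LMUL/SEW = 128×2/32 = 8
vl = min(AVL, VLMAX) = min(5, 8) = 5
bits (lane 0 leftmost): 11111000

predicate = 11111000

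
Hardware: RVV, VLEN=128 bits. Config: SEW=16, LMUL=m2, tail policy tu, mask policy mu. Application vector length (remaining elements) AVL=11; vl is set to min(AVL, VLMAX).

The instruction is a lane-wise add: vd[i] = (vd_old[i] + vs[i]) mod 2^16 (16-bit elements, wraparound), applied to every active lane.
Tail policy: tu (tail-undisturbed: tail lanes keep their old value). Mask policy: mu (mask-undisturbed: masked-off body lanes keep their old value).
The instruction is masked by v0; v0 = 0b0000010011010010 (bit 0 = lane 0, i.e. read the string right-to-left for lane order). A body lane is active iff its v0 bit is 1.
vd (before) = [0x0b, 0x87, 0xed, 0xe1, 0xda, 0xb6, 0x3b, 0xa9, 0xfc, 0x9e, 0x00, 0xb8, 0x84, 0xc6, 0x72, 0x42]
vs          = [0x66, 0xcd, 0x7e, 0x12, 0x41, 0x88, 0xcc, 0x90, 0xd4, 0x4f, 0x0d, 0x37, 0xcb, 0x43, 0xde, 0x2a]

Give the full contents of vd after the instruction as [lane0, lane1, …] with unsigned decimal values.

vd = [11, 340, 237, 225, 283, 182, 263, 313, 252, 158, 13, 184, 132, 198, 114, 66]

lanes per group: 128·2/16 = 16
vl = min(AVL, VLMAX) = min(11, 16) = 11
lane  0: mask-off/keep ⇒ 0x0b
lane  1: add(0x87,0xcd) ⇒ 0x154
lane  2: mask-off/keep ⇒ 0xed
lane  3: mask-off/keep ⇒ 0xe1
lane  4: add(0xda,0x41) ⇒ 0x11b
lane  5: mask-off/keep ⇒ 0xb6
lane  6: add(0x3b,0xcc) ⇒ 0x107
lane  7: add(0xa9,0x90) ⇒ 0x139
lane  8: mask-off/keep ⇒ 0xfc
lane  9: mask-off/keep ⇒ 0x9e
lane 10: add(0x00,0x0d) ⇒ 0x0d
lane 11: tail/keep ⇒ 0xb8
lane 12: tail/keep ⇒ 0x84
lane 13: tail/keep ⇒ 0xc6
lane 14: tail/keep ⇒ 0x72
lane 15: tail/keep ⇒ 0x42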